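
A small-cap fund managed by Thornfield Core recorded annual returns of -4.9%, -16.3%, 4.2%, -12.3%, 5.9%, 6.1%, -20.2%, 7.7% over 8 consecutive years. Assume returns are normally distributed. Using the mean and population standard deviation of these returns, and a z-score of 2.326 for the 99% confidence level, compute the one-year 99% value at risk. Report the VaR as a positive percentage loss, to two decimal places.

r̄ = (-4.9 − 16.3 + 4.2 − 12.3 + 5.9 + 6.1 − 20.2 + 7.7) / 8 = -29.80 / 8 = -3.7250%
Population std dev = √[886.9750 / 8] = 10.5296%
VaR = −(r̄ − z·σ) = −(-3.7250 − 2.326 × 10.5296) = −(-28.2168) = 28.2168%

28.22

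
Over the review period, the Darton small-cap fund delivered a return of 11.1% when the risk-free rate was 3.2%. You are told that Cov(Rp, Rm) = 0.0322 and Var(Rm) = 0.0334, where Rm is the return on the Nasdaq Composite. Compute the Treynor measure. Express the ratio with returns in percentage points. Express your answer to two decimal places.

8.19

β = Cov / Var = 0.0322 / 0.0334 = 0.9641
Treynor = (Rp − Rf) / β = (11.1% − 3.2%) / 0.9641 = 7.90 / 0.9641 = 8.1942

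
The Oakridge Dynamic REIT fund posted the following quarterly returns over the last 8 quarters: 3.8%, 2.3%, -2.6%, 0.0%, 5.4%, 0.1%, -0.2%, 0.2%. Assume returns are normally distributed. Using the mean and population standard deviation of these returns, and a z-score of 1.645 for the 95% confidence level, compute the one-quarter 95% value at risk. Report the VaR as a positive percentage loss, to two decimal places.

μ = (3.8 + 2.3 − 2.6 + 0 + 5.4 + 0.1 − 0.2 + 0.2) / 8 = 1.1250%
Σ(r − μ)² = 45.6150; population σ = √(45.6150/8) = 2.3879%
VaR = −(μ − z·σ) = −(1.1250 − 1.645 × 2.3879) = −(-2.8031) = 2.8031%

2.80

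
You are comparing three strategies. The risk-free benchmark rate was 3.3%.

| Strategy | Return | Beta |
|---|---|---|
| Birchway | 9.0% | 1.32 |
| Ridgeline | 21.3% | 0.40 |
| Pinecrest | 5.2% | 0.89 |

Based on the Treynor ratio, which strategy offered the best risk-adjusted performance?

Ridgeline

Birchway: Treynor = (9.0% − 3.3%) / 1.32 = 4.318
Ridgeline: Treynor = (21.3% − 3.3%) / 0.40 = 45.000
Pinecrest: Treynor = (5.2% − 3.3%) / 0.89 = 2.135
Highest: Ridgeline (45.000).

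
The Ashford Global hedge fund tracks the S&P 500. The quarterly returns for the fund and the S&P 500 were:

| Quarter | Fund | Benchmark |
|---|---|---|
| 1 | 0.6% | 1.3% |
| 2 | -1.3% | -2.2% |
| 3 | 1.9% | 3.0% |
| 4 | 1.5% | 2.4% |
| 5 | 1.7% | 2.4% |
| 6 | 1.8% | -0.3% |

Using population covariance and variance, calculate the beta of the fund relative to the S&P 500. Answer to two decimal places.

0.49

r̄p = 1.0333%,  r̄m = 1.1000%
Cov = Σ(rp − r̄p)(rm − r̄m) / 6 = 1.6100
Var(rm) = Σ(rm − r̄m)² / 6 = 3.3133
β = Cov / Var = 1.6100 / 3.3133 = 0.4859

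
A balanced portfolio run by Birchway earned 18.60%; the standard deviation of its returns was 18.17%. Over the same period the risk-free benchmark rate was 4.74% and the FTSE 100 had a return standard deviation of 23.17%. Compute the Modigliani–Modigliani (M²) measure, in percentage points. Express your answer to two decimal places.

22.41

Sharpe = (Rp − Rf) / σp = (18.60% − 4.74%) / 18.17% = 0.7628
M² = Rf + Sharpe × σm = 4.74% + 0.7628 × 23.17% = 22.4141%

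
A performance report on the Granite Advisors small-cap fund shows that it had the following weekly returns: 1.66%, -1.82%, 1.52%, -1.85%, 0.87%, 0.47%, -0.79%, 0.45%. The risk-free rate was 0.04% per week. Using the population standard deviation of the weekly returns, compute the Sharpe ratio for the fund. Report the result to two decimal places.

Mean return r̄ = 0.510 / 8 = 0.0638%
Population σ = √[Σ(r − r̄)² / 8] = √[13.5728 / 8] = √1.6966 = 1.3025%
Sharpe = (r̄ − rf) / σ = (0.0638 − 0.04) / 1.3025 = 0.0238 / 1.3025 = 0.0183

0.02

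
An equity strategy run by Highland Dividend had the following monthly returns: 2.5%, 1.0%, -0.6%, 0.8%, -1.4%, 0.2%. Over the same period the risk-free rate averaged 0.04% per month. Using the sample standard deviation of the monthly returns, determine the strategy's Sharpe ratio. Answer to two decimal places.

0.28

r̄ = (2.5 + 1 − 0.6 + 0.8 − 1.4 + 0.2) / 6 = 2.50 / 6 = 0.4167%
Sample std dev = √[9.2083 / 5] = 1.3571%
Sharpe = (r̄ − rf) / σ = (0.4167 − 0.04) / 1.3571 = 0.3767 / 1.3571 = 0.2776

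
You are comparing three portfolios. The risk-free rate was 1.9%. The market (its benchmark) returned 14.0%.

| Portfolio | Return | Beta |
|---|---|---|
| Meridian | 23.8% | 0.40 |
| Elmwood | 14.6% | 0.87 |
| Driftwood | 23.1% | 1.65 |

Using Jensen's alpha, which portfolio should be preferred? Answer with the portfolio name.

Meridian

Meridian: α = 23.8% − [1.9% + 0.40 × (14.0% − 1.9%)] = 17.060
Elmwood: α = 14.6% − [1.9% + 0.87 × (14.0% − 1.9%)] = 2.173
Driftwood: α = 23.1% − [1.9% + 1.65 × (14.0% − 1.9%)] = 1.235
Highest: Meridian (17.060).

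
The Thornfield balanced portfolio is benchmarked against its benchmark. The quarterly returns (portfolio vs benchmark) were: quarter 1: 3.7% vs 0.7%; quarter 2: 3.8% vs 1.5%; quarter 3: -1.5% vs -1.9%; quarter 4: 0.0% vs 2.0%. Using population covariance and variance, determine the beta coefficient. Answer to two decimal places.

0.85

r̄p = 1.5000%,  r̄m = 0.5750%
Cov = Σ(rp − r̄p)(rm − r̄m) / 4 = 1.9225
Var(rm) = Σ(rm − r̄m)² / 4 = 2.2569
β = Cov / Var = 1.9225 / 2.2569 = 0.8518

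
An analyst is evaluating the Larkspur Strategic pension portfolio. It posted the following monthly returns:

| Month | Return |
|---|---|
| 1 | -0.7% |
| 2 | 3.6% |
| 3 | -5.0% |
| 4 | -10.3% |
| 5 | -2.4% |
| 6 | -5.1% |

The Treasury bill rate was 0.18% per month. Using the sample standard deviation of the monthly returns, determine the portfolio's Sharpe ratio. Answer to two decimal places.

-0.74

μ = (-0.7 + 3.6 − 5 − 10.3 − 2.4 − 5.1) / 6 = -19.90 / 6 = -3.3167%
Sample σ = √[Σ(r − μ)² / 5] = √[110.3083 / 5] = √22.0617 = 4.6970%
Sharpe = (μ − rf) / σ = (-3.3167 − 0.18) / 4.6970 = -3.4967 / 4.6970 = -0.7445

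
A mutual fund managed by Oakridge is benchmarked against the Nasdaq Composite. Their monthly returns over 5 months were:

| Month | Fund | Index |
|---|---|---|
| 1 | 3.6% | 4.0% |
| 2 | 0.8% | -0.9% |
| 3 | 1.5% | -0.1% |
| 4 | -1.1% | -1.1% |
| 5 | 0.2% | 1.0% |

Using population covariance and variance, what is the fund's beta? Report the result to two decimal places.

0.69

r̄p = 1.0000%,  r̄m = 0.5800%
Cov = Σ(rp − r̄p)(rm − r̄m) / 5 = 2.4080
Var(rm) = Σ(rm − r̄m)² / 5 = 3.4696
β = Cov / Var = 2.4080 / 3.4696 = 0.6940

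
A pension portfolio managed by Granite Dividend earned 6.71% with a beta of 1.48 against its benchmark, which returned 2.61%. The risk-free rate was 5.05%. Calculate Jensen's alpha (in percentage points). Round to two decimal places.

5.27

CAPM expected return = Rf + β(Rm − Rf) = 5.05% + 1.48 × (2.61% − 5.05%) = 5.05 + 1.48 × -2.44 = 1.4388%
Jensen's α = Rp − E[R] = 6.71% − 1.4388% = 5.2712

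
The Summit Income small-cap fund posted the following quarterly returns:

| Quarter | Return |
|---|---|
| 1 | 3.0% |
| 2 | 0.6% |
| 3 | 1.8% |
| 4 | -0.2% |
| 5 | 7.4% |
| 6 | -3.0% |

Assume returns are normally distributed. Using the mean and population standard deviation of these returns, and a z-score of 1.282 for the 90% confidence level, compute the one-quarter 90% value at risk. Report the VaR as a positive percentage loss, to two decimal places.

2.49

r̄ = (3 + 0.6 + 1.8 − 0.2 + 7.4 − 3) / 6 = 1.6000%
Population std dev = √[61.0400 / 6] = 3.1896%
VaR = −(r̄ − z·σ) = −(1.6000 − 1.282 × 3.1896) = −(-2.4891) = 2.4891%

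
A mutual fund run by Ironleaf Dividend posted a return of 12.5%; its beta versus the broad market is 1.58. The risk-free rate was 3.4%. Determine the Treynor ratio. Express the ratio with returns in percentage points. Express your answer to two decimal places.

Treynor = (Rp − Rf) / β = (12.5% − 3.4%) / 1.58 = 9.10 / 1.58 = 5.7595

5.76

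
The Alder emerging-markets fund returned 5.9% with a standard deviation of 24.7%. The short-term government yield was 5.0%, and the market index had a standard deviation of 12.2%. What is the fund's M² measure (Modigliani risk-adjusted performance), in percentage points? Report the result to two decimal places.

Sharpe = (Rp − Rf) / σp = (5.9% − 5.0%) / 24.7% = 0.0364
M² = Rf + Sharpe × σm = 5.0% + 0.0364 × 12.2% = 5.4441%

5.44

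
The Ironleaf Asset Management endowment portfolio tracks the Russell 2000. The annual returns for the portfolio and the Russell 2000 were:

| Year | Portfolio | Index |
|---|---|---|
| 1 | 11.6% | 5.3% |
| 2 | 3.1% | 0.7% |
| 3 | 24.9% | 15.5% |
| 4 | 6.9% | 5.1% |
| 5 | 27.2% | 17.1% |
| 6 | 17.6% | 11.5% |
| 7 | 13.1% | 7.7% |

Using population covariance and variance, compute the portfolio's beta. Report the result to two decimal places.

1.48

r̄p = 14.9143%,  r̄m = 8.9857%
Cov = Σ(rp − r̄p)(rm − r̄m) / 7 = 45.0102
Var(rm) = Σ(rm − r̄m)² / 7 = 30.5127
β = Cov / Var = 45.0102 / 30.5127 = 1.4751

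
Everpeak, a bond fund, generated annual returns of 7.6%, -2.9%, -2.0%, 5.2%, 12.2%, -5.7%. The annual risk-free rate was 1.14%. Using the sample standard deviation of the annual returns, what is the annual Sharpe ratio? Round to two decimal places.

0.18

Mean return r̄ = 14.40 / 6 = 2.4000%
Σ(r − r̄)² = 243.9800; sample σ = √(243.9800/5) = 6.9854%
Sharpe = (r̄ − rf) / σ = (2.4000 − 1.14) / 6.9854 = 1.2600 / 6.9854 = 0.1804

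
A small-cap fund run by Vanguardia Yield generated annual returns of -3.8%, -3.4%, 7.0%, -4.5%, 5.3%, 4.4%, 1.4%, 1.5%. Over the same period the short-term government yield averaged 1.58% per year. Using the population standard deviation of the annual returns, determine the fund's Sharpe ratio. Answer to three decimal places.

r̄ = (-3.8 − 3.4 + 7 − 4.5 + 5.3 + 4.4 + 1.4 + 1.5) / 8 = 0.9875%
Σ(r − r̄)² = (-3.8 − 0.9875)² + (-3.4 − 0.9875)² + … = 139.1088
population σ = √(139.1088 / 8) = √17.3886 = 4.1700%
Sharpe = (r̄ − rf) / σ = (0.9875 − 1.58) / 4.1700 = -0.5925 / 4.1700 = -0.1421

-0.142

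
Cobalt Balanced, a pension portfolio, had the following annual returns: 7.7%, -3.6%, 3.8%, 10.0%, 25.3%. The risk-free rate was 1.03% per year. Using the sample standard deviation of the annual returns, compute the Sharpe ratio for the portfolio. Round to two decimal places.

Mean return μ = 43.20 / 5 = 8.6400%
Sample σ = √[Σ(r − μ)² / 4] = √[453.5320 / 4] = √113.3830 = 10.6481%
Sharpe = (μ − rf) / σ = (8.6400 − 1.03) / 10.6481 = 7.6100 / 10.6481 = 0.7147

0.71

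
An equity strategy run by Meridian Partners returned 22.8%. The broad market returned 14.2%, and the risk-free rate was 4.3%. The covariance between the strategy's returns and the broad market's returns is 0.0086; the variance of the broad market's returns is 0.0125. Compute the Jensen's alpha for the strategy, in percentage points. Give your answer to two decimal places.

β = Cov / Var = 0.0086 / 0.0125 = 0.6880
E[R] = Rf + β(Rm − Rf) = 4.3% + 0.6880 × (14.2% − 4.3%) = 11.1112%
α = Rp − E[R] = 22.8% − 11.1112% = 11.6888

11.69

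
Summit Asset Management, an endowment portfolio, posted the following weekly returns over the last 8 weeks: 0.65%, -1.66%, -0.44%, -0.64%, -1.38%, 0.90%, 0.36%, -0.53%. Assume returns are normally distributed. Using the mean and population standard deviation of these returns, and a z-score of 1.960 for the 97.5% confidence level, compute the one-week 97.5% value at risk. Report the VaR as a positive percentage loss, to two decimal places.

μ = (0.65 − 1.66 − 0.44 − 0.64 − 1.38 + 0.9 + 0.36 − 0.53) / 8 = -2.740 / 8 = -0.3425%
Σ(r − μ)² = (0.65 − (-0.3425))² + (-1.66 − (-0.3425))² + (-0.44 − (-0.3425))² + … = 5.9678
population σ = √(5.9678 / 8) = √0.7460 = 0.8637%
VaR = −(μ − z·σ) = −(-0.3425 − 1.960 × 0.8637) = −(-2.0354) = 2.0354%

2.04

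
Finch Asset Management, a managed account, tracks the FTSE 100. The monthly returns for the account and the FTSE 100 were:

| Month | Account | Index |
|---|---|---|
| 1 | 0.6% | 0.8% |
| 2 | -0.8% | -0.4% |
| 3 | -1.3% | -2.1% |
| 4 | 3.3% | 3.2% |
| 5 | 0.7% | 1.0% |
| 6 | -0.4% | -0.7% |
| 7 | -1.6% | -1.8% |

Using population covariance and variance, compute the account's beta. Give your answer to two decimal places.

r̄p = 0.0714%,  r̄m = 0.0000%
Cov = Σ(rp − r̄p)(rm − r̄m) / 7 = 2.5643
Var(rm) = Σ(rm − r̄m)² / 7 = 2.8829
β = Cov / Var = 2.5643 / 2.8829 = 0.8895

0.89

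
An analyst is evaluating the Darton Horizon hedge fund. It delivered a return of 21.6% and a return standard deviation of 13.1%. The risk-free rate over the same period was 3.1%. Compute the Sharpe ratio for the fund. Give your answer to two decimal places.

1.41

Sharpe = (Rp − Rf) / σp = (21.6% − 3.1%) / 13.1% = 18.50% / 13.1% = 1.4122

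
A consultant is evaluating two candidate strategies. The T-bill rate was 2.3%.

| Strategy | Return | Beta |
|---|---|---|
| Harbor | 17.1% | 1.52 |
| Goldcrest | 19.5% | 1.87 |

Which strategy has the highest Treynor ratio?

Harbor

Harbor: Treynor = (17.1% − 2.3%) / 1.52 = 9.737
Goldcrest: Treynor = (19.5% − 2.3%) / 1.87 = 9.198
Highest: Harbor (9.737).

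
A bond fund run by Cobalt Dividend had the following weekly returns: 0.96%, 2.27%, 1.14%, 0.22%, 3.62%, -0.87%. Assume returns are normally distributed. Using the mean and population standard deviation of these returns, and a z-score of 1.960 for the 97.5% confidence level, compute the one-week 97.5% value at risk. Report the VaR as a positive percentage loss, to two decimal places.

r̄ = (0.96 + 2.27 + 1.14 + 0.22 + 3.62 − 0.87) / 6 = 1.2233%
Σ(r − r̄)² = 12.3045; population σ = √(12.3045/6) = 1.4320%
VaR = −(r̄ − z·σ) = −(1.2233 − 1.960 × 1.4320) = −(-1.5834) = 1.5834%

1.58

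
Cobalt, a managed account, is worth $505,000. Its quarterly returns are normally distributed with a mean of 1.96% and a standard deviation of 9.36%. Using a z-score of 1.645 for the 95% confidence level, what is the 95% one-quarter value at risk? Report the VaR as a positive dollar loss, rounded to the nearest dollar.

Return at the 95% tail: μ − z·σ = 1.96% − 1.645 × 9.36% = 1.96 − 15.3972 = -13.4372%
VaR = −(-13.4372%) × $505,000 = 13.4372% × $505,000 = $67,858

$67,858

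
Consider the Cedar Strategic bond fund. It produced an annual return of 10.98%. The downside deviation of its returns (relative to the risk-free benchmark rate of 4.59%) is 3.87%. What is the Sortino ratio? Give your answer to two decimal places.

1.65

Sortino = (Rp − Rf) / σd = (10.98% − 4.59%) / 3.87% = 6.39% / 3.87% = 1.6512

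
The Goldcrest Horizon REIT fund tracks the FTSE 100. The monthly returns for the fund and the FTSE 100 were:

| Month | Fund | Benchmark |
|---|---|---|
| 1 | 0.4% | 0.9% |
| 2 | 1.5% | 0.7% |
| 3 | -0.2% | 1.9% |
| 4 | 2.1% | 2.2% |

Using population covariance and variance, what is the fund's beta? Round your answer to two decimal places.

0.14

r̄p = 0.9500%,  r̄m = 1.4250%
Cov = Σ(rp − r̄p)(rm − r̄m) / 4 = 0.0588
Var(rm) = Σ(rm − r̄m)² / 4 = 0.4069
β = Cov / Var = 0.0588 / 0.4069 = 0.1445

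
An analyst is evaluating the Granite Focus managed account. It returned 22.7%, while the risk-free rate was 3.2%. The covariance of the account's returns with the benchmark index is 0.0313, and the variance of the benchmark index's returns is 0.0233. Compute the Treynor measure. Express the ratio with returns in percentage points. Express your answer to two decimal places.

β = Cov / Var = 0.0313 / 0.0233 = 1.3433
Treynor = (Rp − Rf) / β = (22.7% − 3.2%) / 1.3433 = 19.50 / 1.3433 = 14.5165

14.52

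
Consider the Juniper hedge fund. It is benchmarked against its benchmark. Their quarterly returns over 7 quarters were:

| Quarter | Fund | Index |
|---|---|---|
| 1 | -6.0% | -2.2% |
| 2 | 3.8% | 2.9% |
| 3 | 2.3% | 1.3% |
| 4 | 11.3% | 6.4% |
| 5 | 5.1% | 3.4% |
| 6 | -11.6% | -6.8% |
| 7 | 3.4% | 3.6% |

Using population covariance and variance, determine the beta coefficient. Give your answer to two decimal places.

1.70

r̄p = 1.1857%,  r̄m = 1.2286%
Cov = Σ(rp − r̄p)(rm − r̄m) / 7 = 28.2561
Var(rm) = Σ(rm − r̄m)² / 7 = 16.5849
β = Cov / Var = 28.2561 / 16.5849 = 1.7037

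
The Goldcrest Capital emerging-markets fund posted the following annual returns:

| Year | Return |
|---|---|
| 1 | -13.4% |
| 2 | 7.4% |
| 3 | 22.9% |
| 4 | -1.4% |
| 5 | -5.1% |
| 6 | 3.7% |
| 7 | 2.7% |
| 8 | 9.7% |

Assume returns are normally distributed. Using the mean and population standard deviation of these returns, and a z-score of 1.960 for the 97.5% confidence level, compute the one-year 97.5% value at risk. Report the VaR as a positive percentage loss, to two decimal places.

16.46

Mean return r̄ = 26.50 / 8 = 3.3125%
Population σ = √[Σ(r − r̄)² / 8] = √[813.9888 / 8] = √101.7486 = 10.0871%
VaR = −(r̄ − z·σ) = −(3.3125 − 1.960 × 10.0871) = −(-16.4582) = 16.4582%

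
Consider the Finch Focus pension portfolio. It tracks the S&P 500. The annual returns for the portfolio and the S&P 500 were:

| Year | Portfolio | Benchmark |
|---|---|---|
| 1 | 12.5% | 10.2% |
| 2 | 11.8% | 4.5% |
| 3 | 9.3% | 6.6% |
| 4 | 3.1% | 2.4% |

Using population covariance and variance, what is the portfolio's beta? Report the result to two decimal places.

0.96

r̄p = 9.1750%,  r̄m = 5.9250%
Cov = Σ(rp − r̄p)(rm − r̄m) / 4 = 7.9931
Var(rm) = Σ(rm − r̄m)² / 4 = 8.2969
β = Cov / Var = 7.9931 / 8.2969 = 0.9634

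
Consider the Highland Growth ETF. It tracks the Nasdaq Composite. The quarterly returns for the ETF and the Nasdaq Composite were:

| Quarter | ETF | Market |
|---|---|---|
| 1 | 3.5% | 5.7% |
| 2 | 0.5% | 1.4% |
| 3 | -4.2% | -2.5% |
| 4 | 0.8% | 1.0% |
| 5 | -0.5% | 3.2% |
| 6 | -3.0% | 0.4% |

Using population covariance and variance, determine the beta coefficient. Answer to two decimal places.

0.88

r̄p = -0.4833%,  r̄m = 1.5333%
Cov = Σ(rp − r̄p)(rm − r̄m) / 6 = 5.5994
Var(rm) = Σ(rm − r̄m)² / 6 = 6.3322
β = Cov / Var = 5.5994 / 6.3322 = 0.8843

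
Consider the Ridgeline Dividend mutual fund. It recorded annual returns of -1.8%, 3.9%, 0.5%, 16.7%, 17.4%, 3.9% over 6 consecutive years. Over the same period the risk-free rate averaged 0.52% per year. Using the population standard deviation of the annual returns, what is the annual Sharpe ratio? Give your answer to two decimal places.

0.83

μ = (-1.8 + 3.9 + 0.5 + 16.7 + 17.4 + 3.9) / 6 = 40.60 / 6 = 6.7667%
Population σ = √[Σ(r − μ)² / 6] = √[340.8333 / 6] = √56.8056 = 7.5369%
Sharpe = (μ − rf) / σ = (6.7667 − 0.52) / 7.5369 = 6.2467 / 7.5369 = 0.8288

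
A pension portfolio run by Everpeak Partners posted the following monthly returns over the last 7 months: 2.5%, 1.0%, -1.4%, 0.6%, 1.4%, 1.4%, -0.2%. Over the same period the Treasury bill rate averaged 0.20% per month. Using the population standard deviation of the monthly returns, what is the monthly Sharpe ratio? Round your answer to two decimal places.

Mean return r̄ = 5.30 / 7 = 0.7571%
Population σ = √[Σ(r − r̄)² / 7] = √[9.5171 / 7] = √1.3596 = 1.1660%
Sharpe = (r̄ − rf) / σ = (0.7571 − 0.2) / 1.1660 = 0.5571 / 1.1660 = 0.4778

0.48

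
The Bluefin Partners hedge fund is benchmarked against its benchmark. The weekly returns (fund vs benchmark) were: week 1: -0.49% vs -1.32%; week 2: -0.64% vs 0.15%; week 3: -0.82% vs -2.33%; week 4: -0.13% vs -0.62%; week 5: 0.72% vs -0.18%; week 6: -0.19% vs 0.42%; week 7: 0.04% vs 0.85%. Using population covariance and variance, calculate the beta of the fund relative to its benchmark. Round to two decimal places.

0.24

r̄p = -0.2157%,  r̄m = -0.4329%
Cov = Σ(rp − r̄p)(rm − r̄m) / 7 = 0.2447
Var(rm) = Σ(rm − r̄m)² / 7 = 1.0283
β = Cov / Var = 0.2447 / 1.0283 = 0.2380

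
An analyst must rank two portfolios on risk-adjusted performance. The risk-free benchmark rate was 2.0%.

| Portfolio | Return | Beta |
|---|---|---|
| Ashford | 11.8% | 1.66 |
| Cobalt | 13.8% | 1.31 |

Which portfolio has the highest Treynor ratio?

Cobalt

Ashford: Treynor = (11.8% − 2.0%) / 1.66 = 5.904
Cobalt: Treynor = (13.8% − 2.0%) / 1.31 = 9.008
Highest: Cobalt (9.008).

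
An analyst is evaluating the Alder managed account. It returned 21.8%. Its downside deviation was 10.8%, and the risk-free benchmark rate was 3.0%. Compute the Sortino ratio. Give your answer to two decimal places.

Sortino = (Rp − Rf) / σd = (21.8% − 3.0%) / 10.8% = 18.80% / 10.8% = 1.7407

1.74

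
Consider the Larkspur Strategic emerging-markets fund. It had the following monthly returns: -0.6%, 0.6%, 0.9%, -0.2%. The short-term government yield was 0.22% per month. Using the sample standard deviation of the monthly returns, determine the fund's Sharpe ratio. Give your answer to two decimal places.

μ = (-0.6 + 0.6 + 0.9 − 0.2) / 4 = 0.1750%
Σ(r − μ)² = (-0.6 − 0.1750)² + (0.6 − 0.1750)² + (0.9 − 0.1750)² + … = 1.4475
σ = √[1.4475 / 3] = 0.6946%
Sharpe = (μ − rf) / σ = (0.1750 − 0.22) / 0.6946 = -0.0450 / 0.6946 = -0.0648

-0.06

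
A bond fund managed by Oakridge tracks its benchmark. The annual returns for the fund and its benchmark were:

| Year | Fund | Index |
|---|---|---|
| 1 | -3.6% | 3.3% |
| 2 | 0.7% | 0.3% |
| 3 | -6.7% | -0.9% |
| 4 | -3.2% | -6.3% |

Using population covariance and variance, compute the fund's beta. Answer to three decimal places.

0.062

r̄p = -3.2000%,  r̄m = -0.9000%
Cov = Σ(rp − r̄p)(rm − r̄m) / 4 = 0.7500
Var(rm) = Σ(rm − r̄m)² / 4 = 12.0600
β = Cov / Var = 0.7500 / 12.0600 = 0.0622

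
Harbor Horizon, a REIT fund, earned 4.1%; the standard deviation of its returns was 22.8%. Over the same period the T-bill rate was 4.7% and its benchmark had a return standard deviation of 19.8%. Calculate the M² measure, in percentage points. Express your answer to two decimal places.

4.18

Sharpe = (Rp − Rf) / σp = (4.1% − 4.7%) / 22.8% = -0.0263
M² = Rf + Sharpe × σm = 4.7% + -0.0263 × 19.8% = 4.1793%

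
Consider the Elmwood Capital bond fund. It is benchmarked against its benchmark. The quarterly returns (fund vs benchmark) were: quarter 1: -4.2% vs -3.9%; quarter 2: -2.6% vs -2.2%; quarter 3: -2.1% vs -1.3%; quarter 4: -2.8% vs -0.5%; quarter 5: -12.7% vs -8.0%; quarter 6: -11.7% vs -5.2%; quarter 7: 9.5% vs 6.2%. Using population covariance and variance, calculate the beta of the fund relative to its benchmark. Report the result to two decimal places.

1.59

r̄p = -3.8000%,  r̄m = -2.1286%
Cov = Σ(rp − r̄p)(rm − r̄m) / 7 = 27.2786
Var(rm) = Σ(rm − r̄m)² / 7 = 17.1078
β = Cov / Var = 27.2786 / 17.1078 = 1.5945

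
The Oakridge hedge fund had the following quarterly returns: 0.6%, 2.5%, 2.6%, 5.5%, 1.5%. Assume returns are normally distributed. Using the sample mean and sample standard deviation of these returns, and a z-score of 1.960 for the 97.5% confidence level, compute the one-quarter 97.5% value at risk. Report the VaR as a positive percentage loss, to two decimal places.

μ = (0.6 + 2.5 + 2.6 + 5.5 + 1.5) / 5 = 12.70 / 5 = 2.5400%
Σ(r − μ)² = (0.6 − 2.5400)² + (2.5 − 2.5400)² + (2.6 − 2.5400)² + … = 13.6120
σ = √[13.6120 / 4] = 1.8447%
VaR = −(μ − z·σ) = −(2.5400 − 1.960 × 1.8447) = −(-1.0756) = 1.0756%

1.08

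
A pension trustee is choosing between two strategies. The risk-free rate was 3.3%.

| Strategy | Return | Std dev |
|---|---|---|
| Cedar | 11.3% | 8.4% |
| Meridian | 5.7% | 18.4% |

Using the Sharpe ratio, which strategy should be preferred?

Cedar: Sharpe ratio = (11.3% − 3.3%) / 8.4% = 0.952
Meridian: Sharpe ratio = (5.7% − 3.3%) / 18.4% = 0.130
Highest: Cedar (0.952).

Cedar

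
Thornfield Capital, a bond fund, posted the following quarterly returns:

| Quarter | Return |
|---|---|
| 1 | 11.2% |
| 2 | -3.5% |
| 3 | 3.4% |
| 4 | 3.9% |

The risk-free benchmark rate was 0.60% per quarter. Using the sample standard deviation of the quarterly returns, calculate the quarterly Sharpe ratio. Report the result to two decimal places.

0.52

Mean return μ = 15.00 / 4 = 3.7500%
Sample σ = √[Σ(r − μ)² / 3] = √[108.2100 / 3] = √36.0700 = 6.0058%
Sharpe = (μ − rf) / σ = (3.7500 − 0.6) / 6.0058 = 3.1500 / 6.0058 = 0.5245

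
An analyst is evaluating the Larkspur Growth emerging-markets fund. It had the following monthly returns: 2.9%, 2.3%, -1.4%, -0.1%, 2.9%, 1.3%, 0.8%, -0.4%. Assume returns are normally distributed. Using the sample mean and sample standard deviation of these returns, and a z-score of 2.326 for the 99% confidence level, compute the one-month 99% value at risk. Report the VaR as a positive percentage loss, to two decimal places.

μ = (2.9 + 2.3 − 1.4 − 0.1 + 2.9 + 1.3 + 0.8 − 0.4) / 8 = 8.30 / 8 = 1.0375%
Sample σ = √[Σ(r − μ)² / 7] = √[17.9588 / 7] = √2.5655 = 1.6017%
VaR = −(μ − z·σ) = −(1.0375 − 2.326 × 1.6017) = −(-2.6881) = 2.6881%

2.69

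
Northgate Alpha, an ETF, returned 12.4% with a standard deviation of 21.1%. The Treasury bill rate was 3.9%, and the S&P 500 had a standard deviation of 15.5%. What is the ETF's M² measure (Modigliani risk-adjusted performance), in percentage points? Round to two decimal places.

10.14

Sharpe = (Rp − Rf) / σp = (12.4% − 3.9%) / 21.1% = 0.4028
M² = Rf + Sharpe × σm = 3.9% + 0.4028 × 15.5% = 10.1434%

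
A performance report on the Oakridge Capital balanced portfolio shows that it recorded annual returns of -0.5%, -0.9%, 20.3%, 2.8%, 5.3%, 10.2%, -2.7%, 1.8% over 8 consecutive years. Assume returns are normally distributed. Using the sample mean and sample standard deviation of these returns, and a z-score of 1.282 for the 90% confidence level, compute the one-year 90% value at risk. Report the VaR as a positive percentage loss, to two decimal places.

5.14

μ = (-0.5 − 0.9 + 20.3 + 2.8 + 5.3 + 10.2 − 2.7 + 1.8) / 8 = 36.30 / 8 = 4.5375%
Sample std dev = √[398.9388 / 7] = 7.5493%
VaR = −(μ − z·σ) = −(4.5375 − 1.282 × 7.5493) = −(-5.1407) = 5.1407%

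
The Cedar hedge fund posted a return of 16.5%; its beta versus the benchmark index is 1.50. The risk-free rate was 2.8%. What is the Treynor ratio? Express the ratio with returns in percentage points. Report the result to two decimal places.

9.13

Treynor = (Rp − Rf) / β = (16.5% − 2.8%) / 1.50 = 13.70 / 1.50 = 9.1333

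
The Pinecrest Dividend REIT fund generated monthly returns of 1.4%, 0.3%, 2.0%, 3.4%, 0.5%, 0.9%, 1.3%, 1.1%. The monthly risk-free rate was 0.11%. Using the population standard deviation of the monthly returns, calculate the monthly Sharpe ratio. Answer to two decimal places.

Mean return μ = 10.90 / 8 = 1.3625%
Σ(r − μ)² = (1.4 − 1.3625)² + (0.3 − 1.3625)² + … = 6.7188
σ = √[6.7188 / 8] = 0.9164%
Sharpe = (μ − rf) / σ = (1.3625 − 0.11) / 0.9164 = 1.2525 / 0.9164 = 1.3668

1.37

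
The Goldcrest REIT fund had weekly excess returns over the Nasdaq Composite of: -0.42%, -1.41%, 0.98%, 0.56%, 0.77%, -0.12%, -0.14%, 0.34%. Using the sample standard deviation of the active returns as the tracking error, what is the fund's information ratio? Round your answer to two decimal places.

0.09

Mean return r̄ = 0.560 / 8 = 0.0700%
Sample σ = √[Σ(r − r̄)² / 7] = √[4.1418 / 7] = √0.5917 = 0.7692%
IR = r̄ / tracking error = 0.0700 / 0.7692 = 0.0910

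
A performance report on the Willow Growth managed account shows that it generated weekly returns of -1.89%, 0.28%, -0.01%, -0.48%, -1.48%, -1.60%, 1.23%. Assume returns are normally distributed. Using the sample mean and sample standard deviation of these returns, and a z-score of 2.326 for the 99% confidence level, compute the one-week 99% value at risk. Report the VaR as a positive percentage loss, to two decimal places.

r̄ = (-1.89 + 0.28 − 0.01 − 0.48 − 1.48 − 1.6 + 1.23) / 7 = -0.5643%
Σ(r − r̄)² = (-1.89 − (-0.5643))² + (0.28 − (-0.5643))² + … = 7.9154
σ = √[7.9154 / 6] = 1.1486%
VaR = −(r̄ − z·σ) = −(-0.5643 − 2.326 × 1.1486) = −(-3.2359) = 3.2359%

3.24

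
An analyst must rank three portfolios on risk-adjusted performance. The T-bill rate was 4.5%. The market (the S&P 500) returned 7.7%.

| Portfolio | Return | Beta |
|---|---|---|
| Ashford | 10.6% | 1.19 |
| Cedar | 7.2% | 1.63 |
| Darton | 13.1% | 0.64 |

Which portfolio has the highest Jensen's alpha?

Darton

Ashford: α = 10.6% − [4.5% + 1.19 × (7.7% − 4.5%)] = 2.292
Cedar: α = 7.2% − [4.5% + 1.63 × (7.7% − 4.5%)] = -2.516
Darton: α = 13.1% − [4.5% + 0.64 × (7.7% − 4.5%)] = 6.552
Highest: Darton (6.552).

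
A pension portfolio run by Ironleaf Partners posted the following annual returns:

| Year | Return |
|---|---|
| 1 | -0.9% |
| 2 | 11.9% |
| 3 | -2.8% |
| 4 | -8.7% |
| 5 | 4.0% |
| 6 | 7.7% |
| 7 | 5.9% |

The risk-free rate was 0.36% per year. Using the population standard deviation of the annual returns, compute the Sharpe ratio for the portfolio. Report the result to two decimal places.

Mean return μ = 17.10 / 7 = 2.4429%
Population σ = √[Σ(r − μ)² / 7] = √[294.2771 / 7] = √42.0396 = 6.4838%
Sharpe = (μ − rf) / σ = (2.4429 − 0.36) / 6.4838 = 2.0829 / 6.4838 = 0.3212

0.32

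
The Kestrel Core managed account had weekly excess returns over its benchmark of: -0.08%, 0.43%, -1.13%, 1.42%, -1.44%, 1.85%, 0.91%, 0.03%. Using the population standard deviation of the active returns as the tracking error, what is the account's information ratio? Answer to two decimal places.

0.23

Mean return r̄ = 1.990 / 8 = 0.2488%
Population σ = √[Σ(r − r̄)² / 8] = √[9.3147 / 8] = √1.1643 = 1.0790%
IR = r̄ / tracking error = 0.2488 / 1.0790 = 0.2306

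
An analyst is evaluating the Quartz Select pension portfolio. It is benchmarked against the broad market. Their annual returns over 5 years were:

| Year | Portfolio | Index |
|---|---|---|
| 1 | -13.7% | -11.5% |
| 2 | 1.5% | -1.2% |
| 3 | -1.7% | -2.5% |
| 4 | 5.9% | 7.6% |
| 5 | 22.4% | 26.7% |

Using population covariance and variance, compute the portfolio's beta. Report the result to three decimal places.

0.893

r̄p = 2.8800%,  r̄m = 3.8200%
Cov = Σ(rp − r̄p)(rm − r̄m) / 5 = 149.5824
Var(rm) = Σ(rm − r̄m)² / 5 = 167.5256
β = Cov / Var = 149.5824 / 167.5256 = 0.8929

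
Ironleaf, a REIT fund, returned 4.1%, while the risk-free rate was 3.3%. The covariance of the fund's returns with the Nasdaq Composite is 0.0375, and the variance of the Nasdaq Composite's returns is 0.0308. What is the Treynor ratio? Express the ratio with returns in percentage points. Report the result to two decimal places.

β = Cov / Var = 0.0375 / 0.0308 = 1.2175
Treynor = (Rp − Rf) / β = (4.1% − 3.3%) / 1.2175 = 0.80 / 1.2175 = 0.6571

0.66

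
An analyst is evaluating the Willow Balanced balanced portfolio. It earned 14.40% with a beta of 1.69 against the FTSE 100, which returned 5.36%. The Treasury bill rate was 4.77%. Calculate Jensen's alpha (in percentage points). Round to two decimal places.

CAPM expected return = Rf + β(Rm − Rf) = 4.77% + 1.69 × (5.36% − 4.77%) = 4.77 + 1.69 × 0.59 = 5.7671%
Jensen's α = Rp − E[R] = 14.40% − 5.7671% = 8.6329

8.63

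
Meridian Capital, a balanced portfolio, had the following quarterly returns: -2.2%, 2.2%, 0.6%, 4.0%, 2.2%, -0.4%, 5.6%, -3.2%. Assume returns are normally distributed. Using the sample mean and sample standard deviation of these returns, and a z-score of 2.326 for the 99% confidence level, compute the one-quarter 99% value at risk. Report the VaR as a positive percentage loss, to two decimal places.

5.88

r̄ = (-2.2 + 2.2 + 0.6 + 4 + 2.2 − 0.4 + 5.6 − 3.2) / 8 = 8.80 / 8 = 1.1000%
Sample std dev = √[62.9600 / 7] = 2.9990%
VaR = −(r̄ − z·σ) = −(1.1000 − 2.326 × 2.9990) = −(-5.8757) = 5.8757%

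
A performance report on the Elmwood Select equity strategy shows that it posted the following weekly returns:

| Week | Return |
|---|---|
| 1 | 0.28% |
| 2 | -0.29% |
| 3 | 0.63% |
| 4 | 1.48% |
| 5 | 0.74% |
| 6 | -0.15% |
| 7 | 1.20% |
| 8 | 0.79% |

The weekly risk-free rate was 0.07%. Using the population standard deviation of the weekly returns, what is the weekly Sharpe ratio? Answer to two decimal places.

0.90

Mean return r̄ = 4.680 / 8 = 0.5850%
Σ(r − r̄)² = 2.6462; population σ = √(2.6462/8) = 0.5751%
Sharpe = (r̄ − rf) / σ = (0.5850 − 0.07) / 0.5751 = 0.5150 / 0.5751 = 0.8955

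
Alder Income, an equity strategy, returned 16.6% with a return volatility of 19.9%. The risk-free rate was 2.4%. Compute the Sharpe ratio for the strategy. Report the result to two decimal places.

0.71

Sharpe = (Rp − Rf) / σp = (16.6% − 2.4%) / 19.9% = 14.20% / 19.9% = 0.7136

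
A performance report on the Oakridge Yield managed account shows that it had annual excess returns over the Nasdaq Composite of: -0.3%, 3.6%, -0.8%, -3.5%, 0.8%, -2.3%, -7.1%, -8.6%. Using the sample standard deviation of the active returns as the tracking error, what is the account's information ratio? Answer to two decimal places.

-0.56

Mean return r̄ = -18.20 / 8 = -2.2750%
Σ(r − r̄)² = (-0.3 − (-2.2750))² + (3.6 − (-2.2750))² + (-0.8 − (-2.2750))² + … = 114.8350
σ = √[114.8350 / 7] = 4.0503%
IR = r̄ / tracking error = -2.2750 / 4.0503 = -0.5617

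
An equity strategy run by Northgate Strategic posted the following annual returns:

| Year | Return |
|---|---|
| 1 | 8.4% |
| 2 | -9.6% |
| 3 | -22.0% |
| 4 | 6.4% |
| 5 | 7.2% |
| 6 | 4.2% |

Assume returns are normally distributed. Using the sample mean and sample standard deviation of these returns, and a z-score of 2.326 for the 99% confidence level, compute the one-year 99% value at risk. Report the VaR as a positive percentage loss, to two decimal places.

r̄ = (8.4 − 9.6 − 22 + 6.4 + 7.2 + 4.2) / 6 = -5.40 / 6 = -0.9000%
Sample std dev = √[752.3000 / 5] = 12.2662%
VaR = −(r̄ − z·σ) = −(-0.9000 − 2.326 × 12.2662) = −(-29.4312) = 29.4312%

29.43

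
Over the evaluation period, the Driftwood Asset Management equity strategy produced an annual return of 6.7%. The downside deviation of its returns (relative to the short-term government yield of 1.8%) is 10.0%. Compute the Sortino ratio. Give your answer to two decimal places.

0.49

Sortino = (Rp − Rf) / σd = (6.7% − 1.8%) / 10.0% = 4.90% / 10.0% = 0.4900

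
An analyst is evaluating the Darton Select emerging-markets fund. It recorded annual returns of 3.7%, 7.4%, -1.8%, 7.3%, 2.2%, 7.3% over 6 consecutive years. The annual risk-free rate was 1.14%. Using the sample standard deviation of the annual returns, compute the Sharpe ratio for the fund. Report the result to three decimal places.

Mean return r̄ = 26.10 / 6 = 4.3500%
Σ(r − r̄)² = (3.7 − 4.3500)² + (7.4 − 4.3500)² + … = 69.5750
σ = √[69.5750 / 5] = 3.7303%
Sharpe = (r̄ − rf) / σ = (4.3500 − 1.14) / 3.7303 = 3.2100 / 3.7303 = 0.8605

0.861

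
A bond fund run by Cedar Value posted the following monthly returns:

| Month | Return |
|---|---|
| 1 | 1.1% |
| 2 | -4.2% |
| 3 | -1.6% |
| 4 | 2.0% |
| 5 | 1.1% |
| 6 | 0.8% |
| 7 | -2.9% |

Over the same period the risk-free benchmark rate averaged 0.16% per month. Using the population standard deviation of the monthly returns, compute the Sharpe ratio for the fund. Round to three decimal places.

-0.314

Mean return r̄ = -3.70 / 7 = -0.5286%
Σ(r − r̄)² = 33.7143; population σ = √(33.7143/7) = 2.1946%
Sharpe = (r̄ − rf) / σ = (-0.5286 − 0.16) / 2.1946 = -0.6886 / 2.1946 = -0.3138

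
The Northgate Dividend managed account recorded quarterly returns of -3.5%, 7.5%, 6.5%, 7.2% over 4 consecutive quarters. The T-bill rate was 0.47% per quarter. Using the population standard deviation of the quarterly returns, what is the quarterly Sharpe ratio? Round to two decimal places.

0.86

Mean return μ = 17.70 / 4 = 4.4250%
Population std dev = √[84.2675 / 4] = 4.5899%
Sharpe = (μ − rf) / σ = (4.4250 − 0.47) / 4.5899 = 3.9550 / 4.5899 = 0.8617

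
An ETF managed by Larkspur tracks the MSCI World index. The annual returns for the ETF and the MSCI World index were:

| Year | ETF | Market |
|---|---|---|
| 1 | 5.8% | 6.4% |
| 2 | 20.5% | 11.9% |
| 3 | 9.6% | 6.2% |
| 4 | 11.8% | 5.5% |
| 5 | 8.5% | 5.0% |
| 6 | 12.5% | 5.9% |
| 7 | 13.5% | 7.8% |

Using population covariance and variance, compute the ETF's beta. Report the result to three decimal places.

r̄p = 11.7429%,  r̄m = 6.9571%
Cov = Σ(rp − r̄p)(rm − r̄m) / 7 = 7.8804
Var(rm) = Σ(rm − r̄m)² / 7 = 4.7282
β = Cov / Var = 7.8804 / 4.7282 = 1.6667

1.667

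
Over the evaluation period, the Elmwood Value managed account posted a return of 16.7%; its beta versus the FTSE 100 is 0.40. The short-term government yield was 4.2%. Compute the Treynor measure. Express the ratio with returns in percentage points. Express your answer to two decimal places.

31.25

Treynor = (Rp − Rf) / β = (16.7% − 4.2%) / 0.40 = 12.50 / 0.40 = 31.2500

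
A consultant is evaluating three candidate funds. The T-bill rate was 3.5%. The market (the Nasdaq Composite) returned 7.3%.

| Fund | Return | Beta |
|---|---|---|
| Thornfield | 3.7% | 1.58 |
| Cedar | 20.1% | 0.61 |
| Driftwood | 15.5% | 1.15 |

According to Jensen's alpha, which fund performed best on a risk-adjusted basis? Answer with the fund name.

Cedar

Thornfield: α = 3.7% − [3.5% + 1.58 × (7.3% − 3.5%)] = -5.804
Cedar: α = 20.1% − [3.5% + 0.61 × (7.3% − 3.5%)] = 14.282
Driftwood: α = 15.5% − [3.5% + 1.15 × (7.3% − 3.5%)] = 7.630
Highest: Cedar (14.282).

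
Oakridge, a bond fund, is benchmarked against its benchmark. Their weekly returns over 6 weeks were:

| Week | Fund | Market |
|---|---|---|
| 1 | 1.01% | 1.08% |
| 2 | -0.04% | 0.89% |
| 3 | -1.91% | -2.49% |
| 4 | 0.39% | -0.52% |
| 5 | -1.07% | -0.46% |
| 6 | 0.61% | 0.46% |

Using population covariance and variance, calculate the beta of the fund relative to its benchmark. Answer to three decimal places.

0.716

r̄p = -0.1683%,  r̄m = -0.1733%
Cov = Σ(rp − r̄p)(rm − r̄m) / 6 = 1.0343
Var(rm) = Σ(rm − r̄m)² / 6 = 1.4453
β = Cov / Var = 1.0343 / 1.4453 = 0.7156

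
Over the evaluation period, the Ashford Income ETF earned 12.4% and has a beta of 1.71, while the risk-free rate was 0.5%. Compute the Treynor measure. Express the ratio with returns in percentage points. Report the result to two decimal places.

Treynor = (Rp − Rf) / β = (12.4% − 0.5%) / 1.71 = 11.90 / 1.71 = 6.9591

6.96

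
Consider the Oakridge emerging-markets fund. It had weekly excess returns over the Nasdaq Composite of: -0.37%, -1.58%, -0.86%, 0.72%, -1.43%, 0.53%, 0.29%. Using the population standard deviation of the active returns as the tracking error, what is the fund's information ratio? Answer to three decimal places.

-0.445

r̄ = (-0.37 − 1.58 − 0.86 + 0.72 − 1.43 + 0.53 + 0.29) / 7 = -0.3857%
Population σ = √[Σ(r − r̄)² / 7] = √[5.2598 / 7] = √0.7514 = 0.8668%
IR = r̄ / tracking error = -0.3857 / 0.8668 = -0.4450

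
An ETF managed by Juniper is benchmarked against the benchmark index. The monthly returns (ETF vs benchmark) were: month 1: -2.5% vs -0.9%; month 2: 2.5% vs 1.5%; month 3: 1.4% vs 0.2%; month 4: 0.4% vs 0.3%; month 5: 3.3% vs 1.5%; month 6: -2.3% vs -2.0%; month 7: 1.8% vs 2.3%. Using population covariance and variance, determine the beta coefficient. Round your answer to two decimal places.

1.34

r̄p = 0.6571%,  r̄m = 0.4143%
Cov = Σ(rp − r̄p)(rm − r̄m) / 7 = 2.5978
Var(rm) = Σ(rm − r̄m)² / 7 = 1.9327
β = Cov / Var = 2.5978 / 1.9327 = 1.3441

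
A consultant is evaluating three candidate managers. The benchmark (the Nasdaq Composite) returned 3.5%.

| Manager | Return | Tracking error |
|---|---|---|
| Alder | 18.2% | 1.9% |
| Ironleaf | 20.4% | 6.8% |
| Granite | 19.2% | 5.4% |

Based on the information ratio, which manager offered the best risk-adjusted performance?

Alder: IR = (18.2% − 3.5%) / 1.9% = 7.737
Ironleaf: IR = (20.4% − 3.5%) / 6.8% = 2.485
Granite: IR = (19.2% − 3.5%) / 5.4% = 2.907
Highest: Alder (7.737).

Alder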